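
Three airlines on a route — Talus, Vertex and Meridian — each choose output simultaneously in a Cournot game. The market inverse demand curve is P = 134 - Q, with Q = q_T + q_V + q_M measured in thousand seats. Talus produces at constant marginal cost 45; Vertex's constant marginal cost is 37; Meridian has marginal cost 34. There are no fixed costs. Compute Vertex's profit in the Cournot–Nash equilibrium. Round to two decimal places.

650.25

Talus's profit: π_T = (134 - Q)q_T - (45q_T). Setting ∂π_T/∂q_T = 0: 89 - 2q_T - (q_V + q_M) = 0.
Vertex's first-order condition: 97 - 2q_V - (q_T + q_M) = 0.
Meridian's profit: π_M = (134 - Q)q_M - (34q_M). Setting ∂π_M/∂q_M = 0: 100 - 2q_M - (q_T + q_V) = 0.
Summing all 3 equations gives 286 − 4Q = 0, hence Q = 143/2.
Back-substituting: q_T = (89 − 143/2) = 35/2, q_V = (97 − 143/2) = 51/2, q_M = (100 − 143/2) = 57/2.
Price P = 134 - 143/2 = 125/2.
Vertex's profit: (125/2 - 37)·(51/2) = 650.2500.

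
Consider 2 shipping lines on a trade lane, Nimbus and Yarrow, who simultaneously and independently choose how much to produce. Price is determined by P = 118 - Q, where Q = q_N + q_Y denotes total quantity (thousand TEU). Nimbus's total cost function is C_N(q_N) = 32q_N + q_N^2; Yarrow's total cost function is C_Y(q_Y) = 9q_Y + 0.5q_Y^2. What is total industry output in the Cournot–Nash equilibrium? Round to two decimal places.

Nimbus's profit: π_N = (118 - Q)q_N - (32q_N + q_N²). Setting ∂π_N/∂q_N = 0: 86 - 4q_N - (q_Y) = 0.
Yarrow's profit: π_Y = (118 - Q)q_Y - (9q_Y + (1/2)q_Y²). Setting ∂π_Y/∂q_Y = 0: 109 - 3q_Y - (q_N) = 0.
Rearranging gives the reaction functions q_N = (86 - q_Y)/4 and q_Y = (109 - q_N)/3.
Solving the pair: q_N = 149/11, q_Y = 350/11.
Total output Q = 149/11 + 350/11 = 499/11.

45.36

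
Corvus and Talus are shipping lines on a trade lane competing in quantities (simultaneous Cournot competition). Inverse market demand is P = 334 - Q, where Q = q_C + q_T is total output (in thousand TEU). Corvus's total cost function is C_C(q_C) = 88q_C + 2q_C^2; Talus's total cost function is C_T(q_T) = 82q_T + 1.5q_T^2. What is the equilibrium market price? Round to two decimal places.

Corvus's profit: π_C = (334 - Q)q_C - (88q_C + 2q_C²). Setting ∂π_C/∂q_C = 0: 246 - 6q_C - (q_T) = 0.
Talus's first-order condition: 252 - 5q_T - (q_C) = 0.
So q_C = (246 - q_T)/6 and q_T = (252 - q_C)/5.
Substituting one into the other gives q_C = 978/29 and q_T = 1266/29.
Total output Q = 77.3793, so price P = 334 - 77.3793 = 256.6207.

256.62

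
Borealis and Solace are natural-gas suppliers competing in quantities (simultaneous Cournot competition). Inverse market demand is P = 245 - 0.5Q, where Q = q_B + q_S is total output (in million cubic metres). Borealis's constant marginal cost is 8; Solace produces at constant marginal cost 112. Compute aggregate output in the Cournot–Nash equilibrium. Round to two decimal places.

246.67

Borealis's profit: π_B = (245 - 0.5Q)q_B - (8q_B). Setting ∂π_B/∂q_B = 0: 237 - q_B - (1/2)(q_S) = 0.
Solace's profit: π_S = (245 - 0.5Q)q_S - (112q_S). Setting ∂π_S/∂q_S = 0: 133 - q_S - (1/2)(q_B) = 0.
Rearranging gives the reaction functions q_B = (237 - (1/2)q_S) and q_S = (133 - (1/2)q_B).
Substituting one into the other gives q_B = 682/3 and q_S = 58/3.
Total output Q = 682/3 + 58/3 = 740/3.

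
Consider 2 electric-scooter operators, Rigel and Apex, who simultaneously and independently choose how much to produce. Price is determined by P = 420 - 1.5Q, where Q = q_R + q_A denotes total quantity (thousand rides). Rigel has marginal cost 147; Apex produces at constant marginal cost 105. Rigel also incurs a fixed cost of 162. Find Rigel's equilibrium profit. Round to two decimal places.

3790.67

Rigel's profit: π_R = (420 - 1.5Q)q_R - (147q_R). Setting ∂π_R/∂q_R = 0: 273 - 3q_R - (3/2)(q_A) = 0.
Apex's profit: π_A = (420 - 1.5Q)q_A - (105q_A). Setting ∂π_A/∂q_A = 0: 315 - 3q_A - (3/2)(q_R) = 0.
Best responses: q_R = (273 - (3/2)q_A)/3, q_A = (315 - (3/2)q_R)/3.
Substituting one into the other gives q_R = 154/3 and q_A = 238/3.
Price P = 420 - (3/2)·(392/3) = 224.
Rigel's profit: (224 - 147)·(154/3) - 162 = 3790.6667.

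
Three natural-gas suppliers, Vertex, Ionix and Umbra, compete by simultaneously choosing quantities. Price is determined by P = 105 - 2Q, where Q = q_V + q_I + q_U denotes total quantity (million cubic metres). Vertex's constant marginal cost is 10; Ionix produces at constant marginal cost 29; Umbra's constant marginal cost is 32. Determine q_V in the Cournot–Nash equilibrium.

17

Vertex's profit: π_V = (105 - 2Q)q_V - (10q_V). Setting ∂π_V/∂q_V = 0: 95 - 4q_V - 2(q_I + q_U) = 0.
Ionix's first-order condition: 76 - 4q_I - 2(q_V + q_U) = 0.
Umbra's first-order condition: 73 - 4q_U - 2(q_V + q_I) = 0.
Summing all 3 equations gives 244 − 8Q = 0, hence Q = 61/2.
Back-substituting: q_V = (95 − 61)/2 = 17, q_I = (76 − 61)/2 = 15/2, q_U = (73 − 61)/2 = 6.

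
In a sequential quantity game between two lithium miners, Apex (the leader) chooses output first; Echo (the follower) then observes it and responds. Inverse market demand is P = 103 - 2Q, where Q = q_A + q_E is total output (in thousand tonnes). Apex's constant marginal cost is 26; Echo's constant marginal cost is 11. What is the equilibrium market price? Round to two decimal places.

Solve by backward induction. Given q_A, the follower Echo maximises π_E = (103 - 2q_A - 2q_E)q_E - 11q_E.
∂π_E/∂q_E = 92 - 2q_A - 4q_E = 0 gives the reaction function q_E = (92 - 2q_A)/4.
Apex substitutes q_E(q_A) into its own profit: π_A = q_A(103 - 2q_A - (92 - 2q_A)/2) - 26q_A = (57 - q_A)q_A - 26q_A.
The leader's first-order condition 31 - 2q_A = 0 yields q_A = 31/2.
Then q_E = (92 - 2·(31/2))/4 = 61/4.
Total output Q = 123/4, so price P = 103 - 2·(123/4) = 83/2.

41.50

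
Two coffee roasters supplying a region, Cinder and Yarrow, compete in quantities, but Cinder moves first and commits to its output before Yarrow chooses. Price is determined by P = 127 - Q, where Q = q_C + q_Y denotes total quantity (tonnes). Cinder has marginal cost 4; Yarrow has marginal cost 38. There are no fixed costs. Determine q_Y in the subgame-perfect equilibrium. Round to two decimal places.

5.25

Solve by backward induction. Given q_C, the follower Yarrow maximises π_Y = (127 - q_C - q_Y)q_Y - 38q_Y.
Setting the follower's marginal profit to zero, 89 - q_C - 2q_Y = 0, i.e. q_Y = (89 - q_C)/2.
The leader anticipates this reaction. Substituting into P = 127 - Q gives P = 165/2 - (1/2)q_C, so π_C = (165/2 - (1/2)q_C)q_C - 4q_C.
Leader FOC: 157/2 - q_C = 0, so q_C = 157/2.
Then q_Y = (89 - 157/2)/2 = 21/4.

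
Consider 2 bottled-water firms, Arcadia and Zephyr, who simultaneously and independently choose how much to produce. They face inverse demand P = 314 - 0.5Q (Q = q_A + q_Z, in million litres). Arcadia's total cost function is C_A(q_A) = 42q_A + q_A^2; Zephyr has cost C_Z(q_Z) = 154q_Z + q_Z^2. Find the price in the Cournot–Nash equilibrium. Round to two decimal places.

Arcadia's profit: π_A = (314 - 0.5Q)q_A - (42q_A + q_A²). Setting ∂π_A/∂q_A = 0: 272 - 3q_A - (1/2)(q_Z) = 0.
Zephyr's first-order condition: 160 - 3q_Z - (1/2)(q_A) = 0.
Best responses: q_A = (272 - (1/2)q_Z)/3, q_Z = (160 - (1/2)q_A)/3.
Solving the pair: q_A = 84.1143, q_Z = 1376/35.
Total output Q = 864/7, so price P = 314 - (1/2)·(864/7) = 1766/7.

252.29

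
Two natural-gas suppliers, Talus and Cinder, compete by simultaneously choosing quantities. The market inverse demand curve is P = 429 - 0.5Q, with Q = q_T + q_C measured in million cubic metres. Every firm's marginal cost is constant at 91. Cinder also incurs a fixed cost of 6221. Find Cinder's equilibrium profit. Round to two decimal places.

Each firm earns π_i = (429 - 0.5Q)q_i - 91q_i.
First-order condition (treating rivals' output as given): 338 - q_i - (1/2)q_j = 0.
By symmetry each firm produces the same amount; substituting q_j = q_i yields q_i = 338/(3/2) = 676/3.
Price P = 429 - (1/2)·(1352/3) = 611/3.
Cinder's profit: (611/3 - 91)·(676/3) - 6221 = 19166.5556.

19166.56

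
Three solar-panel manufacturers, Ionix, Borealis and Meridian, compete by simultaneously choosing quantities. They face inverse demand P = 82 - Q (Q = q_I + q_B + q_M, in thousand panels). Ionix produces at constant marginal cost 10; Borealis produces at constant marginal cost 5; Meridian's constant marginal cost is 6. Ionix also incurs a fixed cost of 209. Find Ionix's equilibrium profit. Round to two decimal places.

39.06

Ionix's profit: π_I = (82 - Q)q_I - (10q_I). Setting ∂π_I/∂q_I = 0: 72 - 2q_I - (q_B + q_M) = 0.
Borealis's profit: π_B = (82 - Q)q_B - (5q_B). Setting ∂π_B/∂q_B = 0: 77 - 2q_B - (q_I + q_M) = 0.
Meridian's profit: π_M = (82 - Q)q_M - (6q_M). Setting ∂π_M/∂q_M = 0: 76 - 2q_M - (q_I + q_B) = 0.
Adding the 3 conditions: 225 − 2Q − 2Q = 0, i.e. Q = 225/4.
Back-substituting: q_I = (72 − 225/4) = 63/4, q_B = (77 − 225/4) = 83/4, q_M = (76 − 225/4) = 79/4.
Price P = 82 - 225/4 = 103/4.
Ionix's profit: (103/4 - 10)·(63/4) - 209 = 625/16.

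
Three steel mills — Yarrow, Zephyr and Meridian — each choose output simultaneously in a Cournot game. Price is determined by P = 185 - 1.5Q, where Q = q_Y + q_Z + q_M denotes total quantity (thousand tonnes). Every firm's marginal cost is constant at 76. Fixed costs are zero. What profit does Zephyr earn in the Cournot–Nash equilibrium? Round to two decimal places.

Each firm earns π_i = (185 - 1.5Q)q_i - 76q_i.
Setting ∂π_i/∂q_i = 0 with rivals' quantities fixed: 109 - 3q_i - (3/2)·Σ_{j≠i} q_j = 0.
With identical firms every q_j equals q_i, so Σ_{j≠i} q_j = 2q_i and 109 = 6q_i, giving q_i = 109/6.
Price P = 185 - (3/2)·(109/2) = 413/4.
Zephyr's profit: (413/4 - 76)·(109/6) = 495.0417.

495.04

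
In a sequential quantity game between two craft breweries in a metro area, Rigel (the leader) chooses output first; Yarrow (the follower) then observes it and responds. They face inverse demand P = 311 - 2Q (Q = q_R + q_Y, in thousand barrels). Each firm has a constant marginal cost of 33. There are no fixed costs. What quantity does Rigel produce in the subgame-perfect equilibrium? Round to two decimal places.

69.50

The follower Yarrow best-responds to any q_R: π_Y = (311 - 2Q)q_Y - 33q_Y.
Setting the follower's marginal profit to zero, 278 - 2q_R - 4q_Y = 0, i.e. q_Y = (278 - 2q_R)/4.
The leader anticipates this reaction. Substituting into P = 311 - 2Q gives P = 172 - q_R, so π_R = (172 - q_R)q_R - 33q_R.
Maximising: ∂π_R/∂q_R = 139 - 2q_R = 0, giving q_R = 139/2.
Then q_Y = (278 - 2·(139/2))/4 = 139/4.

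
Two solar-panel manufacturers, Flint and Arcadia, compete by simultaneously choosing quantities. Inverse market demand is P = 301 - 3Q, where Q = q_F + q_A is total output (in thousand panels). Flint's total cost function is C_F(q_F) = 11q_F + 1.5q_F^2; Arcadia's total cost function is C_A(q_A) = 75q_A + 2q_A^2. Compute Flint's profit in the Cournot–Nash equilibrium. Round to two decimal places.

3386.34

Flint's profit: π_F = (301 - 3Q)q_F - (11q_F + (3/2)q_F²). Setting ∂π_F/∂q_F = 0: 290 - 9q_F - 3(q_A) = 0.
Arcadia's first-order condition: 226 - 10q_A - 3(q_F) = 0.
Rearranging gives the reaction functions q_F = (290 - 3q_A)/9 and q_A = (226 - 3q_F)/10.
Substituting one into the other gives q_F = 27.4321 and q_A = 388/27.
Price P = 301 - 3·41.8025 = 175.5926.
Flint's profit: 175.5926·27.4321 - 11·27.4321 - (3/2)·27.4321² = 3386.3402.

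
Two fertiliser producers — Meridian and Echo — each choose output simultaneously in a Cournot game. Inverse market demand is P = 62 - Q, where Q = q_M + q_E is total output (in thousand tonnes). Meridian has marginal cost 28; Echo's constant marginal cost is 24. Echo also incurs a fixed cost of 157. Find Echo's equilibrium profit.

Meridian's profit: π_M = (62 - Q)q_M - (28q_M). Setting ∂π_M/∂q_M = 0: 34 - 2q_M - (q_E) = 0.
Echo's profit: π_E = (62 - Q)q_E - (24q_E). Setting ∂π_E/∂q_E = 0: 38 - 2q_E - (q_M) = 0.
Best responses: q_M = (34 - q_E)/2, q_E = (38 - q_M)/2.
Solving the pair: q_M = 10, q_E = 14.
Price P = 62 - 24 = 38.
Echo's profit: (38 - 24)·14 - 157 = 39.

39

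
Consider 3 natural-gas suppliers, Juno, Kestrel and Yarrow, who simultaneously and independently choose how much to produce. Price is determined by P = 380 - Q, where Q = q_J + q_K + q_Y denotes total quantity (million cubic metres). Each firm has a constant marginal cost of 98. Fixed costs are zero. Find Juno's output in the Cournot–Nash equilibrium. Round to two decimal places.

70.50

A representative firm's profit is π_i = q_i(380 - Q) - 98q_i.
Setting ∂π_i/∂q_i = 0 with rivals' quantities fixed: 282 - 2q_i - Σ_{j≠i} q_j = 0.
With identical firms every q_j equals q_i, so Σ_{j≠i} q_j = 2q_i and 282 = 4q_i, giving q_i = 141/2.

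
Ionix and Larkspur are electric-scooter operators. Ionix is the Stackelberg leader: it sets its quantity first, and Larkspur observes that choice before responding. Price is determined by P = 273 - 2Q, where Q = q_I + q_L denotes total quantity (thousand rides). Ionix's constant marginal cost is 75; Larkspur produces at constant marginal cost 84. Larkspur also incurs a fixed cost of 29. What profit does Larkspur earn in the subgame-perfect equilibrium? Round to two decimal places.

884.78

The follower Larkspur best-responds to any q_I: π_L = (273 - 2Q)q_L - 84q_L.
∂π_L/∂q_L = 189 - 2q_I - 4q_L = 0 gives the reaction function q_L = (189 - 2q_I)/4.
Ionix substitutes q_L(q_I) into its own profit: π_I = q_I(273 - 2q_I - (189 - 2q_I)/2) - 75q_I = (357/2 - q_I)q_I - 75q_I.
Leader FOC: 207/2 - 2q_I = 0, so q_I = 207/4.
Then q_L = (189 - 2·(207/4))/4 = 171/8.
Price P = 273 - 2·(585/8) = 507/4.
Larkspur's profit: (507/4 - 84)·(171/8) - 29 = 884.7813.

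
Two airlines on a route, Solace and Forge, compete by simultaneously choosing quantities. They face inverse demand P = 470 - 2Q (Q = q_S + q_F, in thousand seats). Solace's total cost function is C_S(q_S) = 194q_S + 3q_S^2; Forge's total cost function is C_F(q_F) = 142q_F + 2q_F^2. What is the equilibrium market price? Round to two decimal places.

357.37

Solace's profit: π_S = (470 - 2Q)q_S - (194q_S + 3q_S²). Setting ∂π_S/∂q_S = 0: 276 - 10q_S - 2(q_F) = 0.
Forge's profit: π_F = (470 - 2Q)q_F - (142q_F + 2q_F²). Setting ∂π_F/∂q_F = 0: 328 - 8q_F - 2(q_S) = 0.
So q_S = (276 - 2q_F)/10 and q_F = (328 - 2q_S)/8.
Solving the pair: q_S = 388/19, q_F = 682/19.
Total output Q = 1070/19, so price P = 470 - 2·(1070/19) = 357.3684.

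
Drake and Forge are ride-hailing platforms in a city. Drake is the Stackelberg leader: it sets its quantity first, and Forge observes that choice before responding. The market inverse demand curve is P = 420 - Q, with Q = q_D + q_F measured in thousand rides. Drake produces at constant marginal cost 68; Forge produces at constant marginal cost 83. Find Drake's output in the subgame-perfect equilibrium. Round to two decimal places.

183.50

The follower Forge best-responds to any q_D: π_F = (420 - Q)q_F - 83q_F.
Follower FOC: 337 - q_D - 2q_F = 0, so q_F(q_D) = (337 - q_D)/2.
The leader anticipates this reaction. Substituting into P = 420 - Q gives P = 503/2 - (1/2)q_D, so π_D = (503/2 - (1/2)q_D)q_D - 68q_D.
The leader's first-order condition 367/2 - q_D = 0 yields q_D = 367/2.
Then q_F = (337 - 367/2)/2 = 307/4.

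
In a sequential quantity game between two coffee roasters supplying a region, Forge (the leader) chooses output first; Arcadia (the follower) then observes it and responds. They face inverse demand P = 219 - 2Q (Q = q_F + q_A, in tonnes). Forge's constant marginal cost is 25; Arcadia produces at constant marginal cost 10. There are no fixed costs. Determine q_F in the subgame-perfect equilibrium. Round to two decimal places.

44.75

The follower Arcadia best-responds to any q_F: π_A = (219 - 2Q)q_A - 10q_A.
∂π_A/∂q_A = 209 - 2q_F - 4q_A = 0 gives the reaction function q_A = (209 - 2q_F)/4.
The leader anticipates this reaction. Substituting into P = 219 - 2Q gives P = 229/2 - q_F, so π_F = (229/2 - q_F)q_F - 25q_F.
The leader's first-order condition 179/2 - 2q_F = 0 yields q_F = 179/4.
Then q_A = (209 - 2·(179/4))/4 = 239/8.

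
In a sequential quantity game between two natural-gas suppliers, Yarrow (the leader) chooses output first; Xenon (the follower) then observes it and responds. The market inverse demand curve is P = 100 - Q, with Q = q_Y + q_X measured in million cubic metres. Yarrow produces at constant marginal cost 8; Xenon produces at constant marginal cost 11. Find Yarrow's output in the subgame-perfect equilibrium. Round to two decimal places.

The follower Xenon best-responds to any q_Y: π_X = (100 - Q)q_X - 11q_X.
Setting the follower's marginal profit to zero, 89 - q_Y - 2q_X = 0, i.e. q_X = (89 - q_Y)/2.
Yarrow substitutes q_X(q_Y) into its own profit: π_Y = q_Y(100 - q_Y - (89 - q_Y)/2) - 8q_Y = (111/2 - (1/2)q_Y)q_Y - 8q_Y.
Leader FOC: 95/2 - q_Y = 0, so q_Y = 95/2.
Then q_X = (89 - 95/2)/2 = 83/4.

47.50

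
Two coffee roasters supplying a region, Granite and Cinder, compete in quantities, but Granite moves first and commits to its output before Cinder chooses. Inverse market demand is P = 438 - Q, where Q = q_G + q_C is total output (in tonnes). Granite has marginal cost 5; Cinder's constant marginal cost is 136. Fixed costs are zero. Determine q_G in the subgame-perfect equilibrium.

282

Solve by backward induction. Given q_G, the follower Cinder maximises π_C = (438 - q_G - q_C)q_C - 136q_C.
Follower FOC: 302 - q_G - 2q_C = 0, so q_C(q_G) = (302 - q_G)/2.
The leader anticipates this reaction. Substituting into P = 438 - Q gives P = 287 - (1/2)q_G, so π_G = (287 - (1/2)q_G)q_G - 5q_G.
The leader's first-order condition 282 - q_G = 0 yields q_G = 282.
Then q_C = (302 - 282)/2 = 10.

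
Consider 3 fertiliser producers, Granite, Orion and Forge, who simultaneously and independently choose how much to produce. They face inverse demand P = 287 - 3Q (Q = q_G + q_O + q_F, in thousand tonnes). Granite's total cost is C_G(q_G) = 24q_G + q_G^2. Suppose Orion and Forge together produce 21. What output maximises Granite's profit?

25

With rivals' combined output fixed at 21, Granite's profit is π_G = (287 - 3·21 - 3q_G)q_G - (24q_G + q_G²) = (224 - 3q_G)q_G - (24q_G + q_G²).
∂π_G/∂q_G = 200 - 8q_G = 0, so q_G = 25.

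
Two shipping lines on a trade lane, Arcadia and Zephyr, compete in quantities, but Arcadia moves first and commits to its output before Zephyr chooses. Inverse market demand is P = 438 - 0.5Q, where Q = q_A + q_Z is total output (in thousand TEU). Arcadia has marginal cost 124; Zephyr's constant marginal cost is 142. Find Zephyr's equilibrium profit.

The follower Zephyr best-responds to any q_A: π_Z = (438 - 0.5Q)q_Z - 142q_Z.
Follower FOC: 296 - (1/2)q_A - q_Z = 0, so q_Z(q_A) = (296 - (1/2)q_A).
The leader anticipates this reaction. Substituting into P = 438 - 0.5Q gives P = 290 - (1/4)q_A, so π_A = (290 - (1/4)q_A)q_A - 124q_A.
Leader FOC: 166 - (1/2)q_A = 0, so q_A = 332.
Then q_Z = (296 - (1/2)·332) = 130.
Price P = 438 - (1/2)·462 = 207.
Zephyr's profit: (207 - 142)·130 = 8450.

8450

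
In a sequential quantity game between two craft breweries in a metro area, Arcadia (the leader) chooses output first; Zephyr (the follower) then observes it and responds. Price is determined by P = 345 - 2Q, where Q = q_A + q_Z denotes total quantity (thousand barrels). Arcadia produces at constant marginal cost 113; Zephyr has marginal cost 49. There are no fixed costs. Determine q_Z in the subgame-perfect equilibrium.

53

Solve by backward induction. Given q_A, the follower Zephyr maximises π_Z = (345 - 2q_A - 2q_Z)q_Z - 49q_Z.
∂π_Z/∂q_Z = 296 - 2q_A - 4q_Z = 0 gives the reaction function q_Z = (296 - 2q_A)/4.
Arcadia substitutes q_Z(q_A) into its own profit: π_A = q_A(345 - 2q_A - (296 - 2q_A)/2) - 113q_A = (197 - q_A)q_A - 113q_A.
Maximising: ∂π_A/∂q_A = 84 - 2q_A = 0, giving q_A = 42.
Then q_Z = (296 - 2·42)/4 = 53.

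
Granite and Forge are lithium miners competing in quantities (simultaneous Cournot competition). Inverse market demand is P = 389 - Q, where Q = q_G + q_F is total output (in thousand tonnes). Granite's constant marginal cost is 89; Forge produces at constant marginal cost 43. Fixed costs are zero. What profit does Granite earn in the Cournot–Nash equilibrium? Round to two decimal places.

7168.44

Granite's profit: π_G = (389 - Q)q_G - (89q_G). Setting ∂π_G/∂q_G = 0: 300 - 2q_G - (q_F) = 0.
Forge's profit: π_F = (389 - Q)q_F - (43q_F). Setting ∂π_F/∂q_F = 0: 346 - 2q_F - (q_G) = 0.
Rearranging gives the reaction functions q_G = (300 - q_F)/2 and q_F = (346 - q_G)/2.
Substituting one into the other gives q_G = 254/3 and q_F = 392/3.
Price P = 389 - 646/3 = 521/3.
Granite's profit: (521/3 - 89)·(254/3) = 7168.4444.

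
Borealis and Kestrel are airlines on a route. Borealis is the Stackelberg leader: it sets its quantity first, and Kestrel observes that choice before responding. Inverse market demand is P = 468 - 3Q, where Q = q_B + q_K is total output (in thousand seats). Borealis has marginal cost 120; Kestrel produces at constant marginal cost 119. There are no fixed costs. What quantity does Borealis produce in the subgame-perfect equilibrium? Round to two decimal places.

Solve by backward induction. Given q_B, the follower Kestrel maximises π_K = (468 - 3q_B - 3q_K)q_K - 119q_K.
∂π_K/∂q_K = 349 - 3q_B - 6q_K = 0 gives the reaction function q_K = (349 - 3q_B)/6.
The leader anticipates this reaction. Substituting into P = 468 - 3Q gives P = 587/2 - (3/2)q_B, so π_B = (587/2 - (3/2)q_B)q_B - 120q_B.
The leader's first-order condition 347/2 - 3q_B = 0 yields q_B = 347/6.
Then q_K = (349 - 3·(347/6))/6 = 117/4.

57.83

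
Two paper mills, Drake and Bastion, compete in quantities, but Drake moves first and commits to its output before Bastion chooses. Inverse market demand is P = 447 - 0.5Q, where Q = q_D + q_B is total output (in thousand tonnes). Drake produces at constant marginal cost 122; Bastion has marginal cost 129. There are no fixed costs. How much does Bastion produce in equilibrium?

152

Solve by backward induction. Given q_D, the follower Bastion maximises π_B = (447 - (1/2)q_D - (1/2)q_B)q_B - 129q_B.
Setting the follower's marginal profit to zero, 318 - (1/2)q_D - q_B = 0, i.e. q_B = (318 - (1/2)q_D).
Drake substitutes q_B(q_D) into its own profit: π_D = q_D(447 - (1/2)q_D - (318 - (1/2)q_D)/2) - 122q_D = (288 - (1/4)q_D)q_D - 122q_D.
Maximising: ∂π_D/∂q_D = 166 - (1/2)q_D = 0, giving q_D = 332.
Then q_B = (318 - (1/2)·332) = 152.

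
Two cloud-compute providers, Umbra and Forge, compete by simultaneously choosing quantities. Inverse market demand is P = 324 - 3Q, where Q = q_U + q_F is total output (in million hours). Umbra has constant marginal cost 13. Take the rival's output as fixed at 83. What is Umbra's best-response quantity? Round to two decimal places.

With the rival's output fixed at 83, Umbra's profit is π_U = (324 - 3·83 - 3q_U)q_U - (13q_U) = (75 - 3q_U)q_U - (13q_U).
∂π_U/∂q_U = 62 - 6q_U = 0, so q_U = 31/3.

10.33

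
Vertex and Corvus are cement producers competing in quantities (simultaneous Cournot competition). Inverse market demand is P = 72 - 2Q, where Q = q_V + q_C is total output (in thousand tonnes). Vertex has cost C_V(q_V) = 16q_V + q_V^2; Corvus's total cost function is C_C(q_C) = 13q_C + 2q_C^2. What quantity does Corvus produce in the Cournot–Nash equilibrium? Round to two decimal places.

5.50

Vertex's profit: π_V = (72 - 2Q)q_V - (16q_V + q_V²). Setting ∂π_V/∂q_V = 0: 56 - 6q_V - 2(q_C) = 0.
Corvus's first-order condition: 59 - 8q_C - 2(q_V) = 0.
Best responses: q_V = (56 - 2q_C)/6, q_C = (59 - 2q_V)/8.
Solving the pair: q_V = 15/2, q_C = 11/2.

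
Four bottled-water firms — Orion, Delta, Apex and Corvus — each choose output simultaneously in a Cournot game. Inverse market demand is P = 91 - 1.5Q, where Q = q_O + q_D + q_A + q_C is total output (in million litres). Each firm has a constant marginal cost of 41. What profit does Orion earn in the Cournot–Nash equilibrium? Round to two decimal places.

A representative firm's profit is π_i = q_i(91 - 1.5Q) - 41q_i.
Setting ∂π_i/∂q_i = 0 with rivals' quantities fixed: 50 - 3q_i - (3/2)·Σ_{j≠i} q_j = 0.
By symmetry each firm produces the same amount; substituting Σ_{j≠i} q_j = 3q_i yields q_i = 50/(15/2) = 20/3.
Price P = 91 - (3/2)·(80/3) = 51.
Orion's profit: (51 - 41)·(20/3) = 200/3.

66.67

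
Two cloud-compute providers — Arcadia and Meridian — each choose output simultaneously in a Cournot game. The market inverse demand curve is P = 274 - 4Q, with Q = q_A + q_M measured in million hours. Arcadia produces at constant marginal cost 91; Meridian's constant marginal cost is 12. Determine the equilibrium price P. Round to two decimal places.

125.67

Arcadia's profit: π_A = (274 - 4Q)q_A - (91q_A). Setting ∂π_A/∂q_A = 0: 183 - 8q_A - 4(q_M) = 0.
Meridian's profit: π_M = (274 - 4Q)q_M - (12q_M). Setting ∂π_M/∂q_M = 0: 262 - 8q_M - 4(q_A) = 0.
Rearranging gives the reaction functions q_A = (183 - 4q_M)/8 and q_M = (262 - 4q_A)/8.
Solving the pair: q_A = 26/3, q_M = 341/12.
Total output Q = 445/12, so price P = 274 - 4·(445/12) = 377/3.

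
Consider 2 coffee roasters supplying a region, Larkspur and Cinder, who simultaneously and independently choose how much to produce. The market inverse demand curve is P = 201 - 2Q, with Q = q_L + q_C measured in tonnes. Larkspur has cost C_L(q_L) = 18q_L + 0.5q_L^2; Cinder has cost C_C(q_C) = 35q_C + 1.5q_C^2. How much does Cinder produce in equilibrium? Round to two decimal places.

14.97

Larkspur's profit: π_L = (201 - 2Q)q_L - (18q_L + (1/2)q_L²). Setting ∂π_L/∂q_L = 0: 183 - 5q_L - 2(q_C) = 0.
Cinder's profit: π_C = (201 - 2Q)q_C - (35q_C + (3/2)q_C²). Setting ∂π_C/∂q_C = 0: 166 - 7q_C - 2(q_L) = 0.
Best responses: q_L = (183 - 2q_C)/5, q_C = (166 - 2q_L)/7.
Substituting one into the other gives q_L = 949/31 and q_C = 464/31.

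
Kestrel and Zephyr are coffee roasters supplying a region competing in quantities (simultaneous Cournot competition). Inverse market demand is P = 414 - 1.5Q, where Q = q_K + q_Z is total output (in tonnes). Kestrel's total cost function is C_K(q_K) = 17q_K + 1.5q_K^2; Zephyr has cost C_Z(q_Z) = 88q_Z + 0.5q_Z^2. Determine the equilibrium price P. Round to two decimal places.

244.38

Kestrel's profit: π_K = (414 - 1.5Q)q_K - (17q_K + (3/2)q_K²). Setting ∂π_K/∂q_K = 0: 397 - 6q_K - (3/2)(q_Z) = 0.
Zephyr's first-order condition: 326 - 4q_Z - (3/2)(q_K) = 0.
So q_K = (397 - (3/2)q_Z)/6 and q_Z = (326 - (3/2)q_K)/4.
Solving the pair: q_K = 50.5287, q_Z = 1814/29.
Total output Q = 113.0805, so price P = 414 - (3/2)·113.0805 = 244.3793.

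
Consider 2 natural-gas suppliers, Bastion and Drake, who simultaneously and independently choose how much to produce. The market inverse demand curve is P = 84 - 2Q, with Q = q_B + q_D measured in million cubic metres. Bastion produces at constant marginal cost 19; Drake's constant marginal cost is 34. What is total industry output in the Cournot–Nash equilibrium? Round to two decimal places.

19.17

Bastion's profit: π_B = (84 - 2Q)q_B - (19q_B). Setting ∂π_B/∂q_B = 0: 65 - 4q_B - 2(q_D) = 0.
Drake's first-order condition: 50 - 4q_D - 2(q_B) = 0.
Best responses: q_B = (65 - 2q_D)/4, q_D = (50 - 2q_B)/4.
Substituting one into the other gives q_B = 40/3 and q_D = 35/6.
Total output Q = 40/3 + 35/6 = 115/6.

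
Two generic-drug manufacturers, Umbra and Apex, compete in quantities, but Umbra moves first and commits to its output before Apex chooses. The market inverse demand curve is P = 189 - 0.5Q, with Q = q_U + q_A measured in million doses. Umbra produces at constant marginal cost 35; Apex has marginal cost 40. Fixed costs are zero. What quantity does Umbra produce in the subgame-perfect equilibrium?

The follower Apex best-responds to any q_U: π_A = (189 - 0.5Q)q_A - 40q_A.
Follower FOC: 149 - (1/2)q_U - q_A = 0, so q_A(q_U) = (149 - (1/2)q_U).
Umbra substitutes q_A(q_U) into its own profit: π_U = q_U(189 - (1/2)q_U - (149 - (1/2)q_U)/2) - 35q_U = (229/2 - (1/4)q_U)q_U - 35q_U.
Maximising: ∂π_U/∂q_U = 159/2 - (1/2)q_U = 0, giving q_U = 159.
Then q_A = (149 - (1/2)·159) = 139/2.

159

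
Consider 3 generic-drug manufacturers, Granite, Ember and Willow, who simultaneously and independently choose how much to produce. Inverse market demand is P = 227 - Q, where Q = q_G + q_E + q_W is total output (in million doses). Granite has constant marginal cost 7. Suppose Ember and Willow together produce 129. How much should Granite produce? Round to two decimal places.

45.50

With rivals' combined output fixed at 129, Granite's profit is π_G = (227 - 129 - q_G)q_G - (7q_G) = (98 - q_G)q_G - (7q_G).
∂π_G/∂q_G = 91 - 2q_G = 0, so q_G = 91/2.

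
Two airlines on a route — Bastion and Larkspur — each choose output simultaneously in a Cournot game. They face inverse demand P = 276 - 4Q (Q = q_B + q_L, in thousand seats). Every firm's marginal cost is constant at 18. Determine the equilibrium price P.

Each firm earns π_i = (276 - 4Q)q_i - 18q_i.
First-order condition (treating rivals' output as given): 258 - 8q_i - 4q_j = 0.
With identical firms every q_j equals q_i, so q_j = q_i and 258 = 12q_i, giving q_i = 43/2.
Total output Q = 43, so price P = 276 - 4·43 = 104.

104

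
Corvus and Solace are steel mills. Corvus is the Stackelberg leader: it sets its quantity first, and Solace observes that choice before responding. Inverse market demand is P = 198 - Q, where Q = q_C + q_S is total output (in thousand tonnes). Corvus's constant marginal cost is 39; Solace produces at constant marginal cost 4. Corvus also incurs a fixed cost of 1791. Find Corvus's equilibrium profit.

Solve by backward induction. Given q_C, the follower Solace maximises π_S = (198 - q_C - q_S)q_S - 4q_S.
Follower FOC: 194 - q_C - 2q_S = 0, so q_S(q_C) = (194 - q_C)/2.
Corvus substitutes q_S(q_C) into its own profit: π_C = q_C(198 - q_C - (194 - q_C)/2) - 39q_C = (101 - (1/2)q_C)q_C - 39q_C.
The leader's first-order condition 62 - q_C = 0 yields q_C = 62.
Then q_S = (194 - 62)/2 = 66.
Price P = 198 - 128 = 70.
Corvus's profit: (70 - 39)·62 - 1791 = 131.

131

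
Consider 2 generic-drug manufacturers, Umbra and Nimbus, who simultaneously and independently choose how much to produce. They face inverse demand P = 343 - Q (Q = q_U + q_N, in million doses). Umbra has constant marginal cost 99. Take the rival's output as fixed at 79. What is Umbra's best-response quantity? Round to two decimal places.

82.50

With the rival's output fixed at 79, Umbra's profit is π_U = (343 - 79 - q_U)q_U - (99q_U) = (264 - q_U)q_U - (99q_U).
∂π_U/∂q_U = 165 - 2q_U = 0, so q_U = 165/2.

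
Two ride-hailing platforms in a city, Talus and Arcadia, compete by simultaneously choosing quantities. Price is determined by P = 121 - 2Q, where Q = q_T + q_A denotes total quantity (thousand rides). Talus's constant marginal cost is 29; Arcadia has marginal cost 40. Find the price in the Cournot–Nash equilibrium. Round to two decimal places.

63.33

Talus's profit: π_T = (121 - 2Q)q_T - (29q_T). Setting ∂π_T/∂q_T = 0: 92 - 4q_T - 2(q_A) = 0.
Arcadia's first-order condition: 81 - 4q_A - 2(q_T) = 0.
Rearranging gives the reaction functions q_T = (92 - 2q_A)/4 and q_A = (81 - 2q_T)/4.
Solving the pair: q_T = 103/6, q_A = 35/3.
Total output Q = 173/6, so price P = 121 - 2·(173/6) = 190/3.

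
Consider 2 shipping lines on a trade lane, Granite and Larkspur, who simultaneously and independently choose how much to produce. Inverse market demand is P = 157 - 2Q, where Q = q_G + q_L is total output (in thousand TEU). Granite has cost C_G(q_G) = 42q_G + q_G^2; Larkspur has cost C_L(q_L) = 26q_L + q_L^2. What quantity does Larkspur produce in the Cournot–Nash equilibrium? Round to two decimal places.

Granite's profit: π_G = (157 - 2Q)q_G - (42q_G + q_G²). Setting ∂π_G/∂q_G = 0: 115 - 6q_G - 2(q_L) = 0.
Larkspur's profit: π_L = (157 - 2Q)q_L - (26q_L + q_L²). Setting ∂π_L/∂q_L = 0: 131 - 6q_L - 2(q_G) = 0.
Best responses: q_G = (115 - 2q_L)/6, q_L = (131 - 2q_G)/6.
Substituting one into the other gives q_G = 107/8 and q_L = 139/8.

17.38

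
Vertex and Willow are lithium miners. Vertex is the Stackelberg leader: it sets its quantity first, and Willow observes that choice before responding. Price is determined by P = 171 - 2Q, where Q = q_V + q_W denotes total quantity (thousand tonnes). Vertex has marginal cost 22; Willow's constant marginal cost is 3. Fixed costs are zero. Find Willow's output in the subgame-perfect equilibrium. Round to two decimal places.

Solve by backward induction. Given q_V, the follower Willow maximises π_W = (171 - 2q_V - 2q_W)q_W - 3q_W.
∂π_W/∂q_W = 168 - 2q_V - 4q_W = 0 gives the reaction function q_W = (168 - 2q_V)/4.
Vertex substitutes q_W(q_V) into its own profit: π_V = q_V(171 - 2q_V - (168 - 2q_V)/2) - 22q_V = (87 - q_V)q_V - 22q_V.
The leader's first-order condition 65 - 2q_V = 0 yields q_V = 65/2.
Then q_W = (168 - 2·(65/2))/4 = 103/4.

25.75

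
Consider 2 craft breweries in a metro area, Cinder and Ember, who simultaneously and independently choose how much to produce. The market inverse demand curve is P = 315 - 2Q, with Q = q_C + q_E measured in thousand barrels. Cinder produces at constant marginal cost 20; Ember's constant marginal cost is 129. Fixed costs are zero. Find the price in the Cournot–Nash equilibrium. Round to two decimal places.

Cinder's profit: π_C = (315 - 2Q)q_C - (20q_C). Setting ∂π_C/∂q_C = 0: 295 - 4q_C - 2(q_E) = 0.
Ember's first-order condition: 186 - 4q_E - 2(q_C) = 0.
So q_C = (295 - 2q_E)/4 and q_E = (186 - 2q_C)/4.
Substituting one into the other gives q_C = 202/3 and q_E = 77/6.
Total output Q = 481/6, so price P = 315 - 2·(481/6) = 464/3.

154.67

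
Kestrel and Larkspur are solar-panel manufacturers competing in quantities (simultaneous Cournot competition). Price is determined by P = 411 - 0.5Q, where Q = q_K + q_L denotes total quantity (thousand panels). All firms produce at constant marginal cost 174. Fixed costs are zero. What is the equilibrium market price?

A representative firm's profit is π_i = q_i(411 - 0.5Q) - 174q_i.
First-order condition (treating rivals' output as given): 237 - q_i - (1/2)q_j = 0.
With identical firms every q_j equals q_i, so q_j = q_i and 237 = (3/2)q_i, giving q_i = 158.
Total output Q = 316, so price P = 411 - (1/2)·316 = 253.

253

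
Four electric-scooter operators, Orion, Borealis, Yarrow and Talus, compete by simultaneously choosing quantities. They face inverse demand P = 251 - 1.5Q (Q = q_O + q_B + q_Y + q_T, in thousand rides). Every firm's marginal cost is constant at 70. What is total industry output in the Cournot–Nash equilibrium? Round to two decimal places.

A representative firm's profit is π_i = q_i(251 - 1.5Q) - 70q_i.
First-order condition (treating rivals' output as given): 181 - 3q_i - (3/2)·Σ_{j≠i} q_j = 0.
By symmetry each firm produces the same amount; substituting Σ_{j≠i} q_j = 3q_i yields q_i = 181/(15/2) = 362/15.
Total output Q = 362/15 + 362/15 + 362/15 + 362/15 = 1448/15.

96.53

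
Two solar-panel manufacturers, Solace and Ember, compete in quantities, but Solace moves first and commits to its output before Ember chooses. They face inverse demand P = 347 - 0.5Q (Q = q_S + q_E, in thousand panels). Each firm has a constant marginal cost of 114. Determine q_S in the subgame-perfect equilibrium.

233

Solve by backward induction. Given q_S, the follower Ember maximises π_E = (347 - (1/2)q_S - (1/2)q_E)q_E - 114q_E.
Follower FOC: 233 - (1/2)q_S - q_E = 0, so q_E(q_S) = (233 - (1/2)q_S).
The leader anticipates this reaction. Substituting into P = 347 - 0.5Q gives P = 461/2 - (1/4)q_S, so π_S = (461/2 - (1/4)q_S)q_S - 114q_S.
Leader FOC: 233/2 - (1/2)q_S = 0, so q_S = 233.
Then q_E = (233 - (1/2)·233) = 233/2.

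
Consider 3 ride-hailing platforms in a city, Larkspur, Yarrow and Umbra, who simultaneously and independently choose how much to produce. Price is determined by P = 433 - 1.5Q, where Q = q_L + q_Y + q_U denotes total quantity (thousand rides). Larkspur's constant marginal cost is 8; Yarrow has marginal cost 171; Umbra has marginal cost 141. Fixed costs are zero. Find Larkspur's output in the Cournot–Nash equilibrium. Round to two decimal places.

120.17

Larkspur's profit: π_L = (433 - 1.5Q)q_L - (8q_L). Setting ∂π_L/∂q_L = 0: 425 - 3q_L - (3/2)(q_Y + q_U) = 0.
Yarrow's profit: π_Y = (433 - 1.5Q)q_Y - (171q_Y). Setting ∂π_Y/∂q_Y = 0: 262 - 3q_Y - (3/2)(q_L + q_U) = 0.
Umbra's first-order condition: 292 - 3q_U - (3/2)(q_L + q_Y) = 0.
Summing all 3 equations gives 979 − 6Q = 0, hence Q = 979/6.
Back-substituting: q_L = (425 − 979/4)/(3/2) = 721/6, q_Y = (262 − 979/4)/(3/2) = 23/2, q_U = (292 − 979/4)/(3/2) = 63/2.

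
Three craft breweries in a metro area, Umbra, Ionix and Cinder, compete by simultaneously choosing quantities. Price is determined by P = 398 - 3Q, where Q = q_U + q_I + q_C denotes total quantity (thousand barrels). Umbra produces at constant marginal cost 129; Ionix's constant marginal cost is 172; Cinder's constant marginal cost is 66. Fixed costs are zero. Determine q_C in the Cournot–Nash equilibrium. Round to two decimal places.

41.75

Umbra's profit: π_U = (398 - 3Q)q_U - (129q_U). Setting ∂π_U/∂q_U = 0: 269 - 6q_U - 3(q_I + q_C) = 0.
Ionix's profit: π_I = (398 - 3Q)q_I - (172q_I). Setting ∂π_I/∂q_I = 0: 226 - 6q_I - 3(q_U + q_C) = 0.
Cinder's first-order condition: 332 - 6q_C - 3(q_U + q_I) = 0.
Adding the 3 conditions: 827 − 6Q − 6Q = 0, i.e. Q = 827/12.
Back-substituting: q_U = (269 − 827/4)/3 = 83/4, q_I = (226 − 827/4)/3 = 77/12, q_C = (332 − 827/4)/3 = 167/4.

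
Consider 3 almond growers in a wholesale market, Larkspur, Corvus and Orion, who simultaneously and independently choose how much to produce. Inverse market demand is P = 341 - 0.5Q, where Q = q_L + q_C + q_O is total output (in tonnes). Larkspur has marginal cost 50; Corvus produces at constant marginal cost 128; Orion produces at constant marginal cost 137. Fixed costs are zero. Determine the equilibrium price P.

Larkspur's profit: π_L = (341 - 0.5Q)q_L - (50q_L). Setting ∂π_L/∂q_L = 0: 291 - q_L - (1/2)(q_C + q_O) = 0.
Corvus's profit: π_C = (341 - 0.5Q)q_C - (128q_C). Setting ∂π_C/∂q_C = 0: 213 - q_C - (1/2)(q_L + q_O) = 0.
Orion's profit: π_O = (341 - 0.5Q)q_O - (137q_O). Setting ∂π_O/∂q_O = 0: 204 - q_O - (1/2)(q_L + q_C) = 0.
Adding the 3 conditions: 708 − Q − Q = 0, i.e. Q = 354.
Back-substituting: q_L = (291 − 177)/(1/2) = 228, q_C = (213 − 177)/(1/2) = 72, q_O = (204 − 177)/(1/2) = 54.
Total output Q = 354, so price P = 341 - (1/2)·354 = 164.

164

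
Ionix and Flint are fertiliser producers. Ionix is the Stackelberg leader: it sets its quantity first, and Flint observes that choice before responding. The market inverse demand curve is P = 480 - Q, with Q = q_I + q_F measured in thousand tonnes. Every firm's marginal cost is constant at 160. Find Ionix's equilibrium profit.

The follower Flint best-responds to any q_I: π_F = (480 - Q)q_F - 160q_F.
∂π_F/∂q_F = 320 - q_I - 2q_F = 0 gives the reaction function q_F = (320 - q_I)/2.
Ionix substitutes q_F(q_I) into its own profit: π_I = q_I(480 - q_I - (320 - q_I)/2) - 160q_I = (320 - (1/2)q_I)q_I - 160q_I.
Maximising: ∂π_I/∂q_I = 160 - q_I = 0, giving q_I = 160.
Then q_F = (320 - 160)/2 = 80.
Price P = 480 - 240 = 240.
Ionix's profit: (240 - 160)·160 = 12800.

12800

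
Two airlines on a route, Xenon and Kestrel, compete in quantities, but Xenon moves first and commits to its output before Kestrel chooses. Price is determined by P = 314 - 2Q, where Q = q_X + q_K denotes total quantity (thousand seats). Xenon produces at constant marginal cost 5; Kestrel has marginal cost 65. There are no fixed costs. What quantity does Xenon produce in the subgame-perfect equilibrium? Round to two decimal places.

The follower Kestrel best-responds to any q_X: π_K = (314 - 2Q)q_K - 65q_K.
∂π_K/∂q_K = 249 - 2q_X - 4q_K = 0 gives the reaction function q_K = (249 - 2q_X)/4.
Xenon substitutes q_K(q_X) into its own profit: π_X = q_X(314 - 2q_X - (249 - 2q_X)/2) - 5q_X = (379/2 - q_X)q_X - 5q_X.
The leader's first-order condition 369/2 - 2q_X = 0 yields q_X = 369/4.
Then q_K = (249 - 2·(369/4))/4 = 129/8.

92.25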